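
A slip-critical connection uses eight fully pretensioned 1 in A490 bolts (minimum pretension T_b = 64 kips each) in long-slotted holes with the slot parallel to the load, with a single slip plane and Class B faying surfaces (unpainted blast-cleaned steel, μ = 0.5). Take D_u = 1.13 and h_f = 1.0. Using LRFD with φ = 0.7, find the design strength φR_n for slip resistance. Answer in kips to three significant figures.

R_n = μ · D_u · h_f · T_b · n_s · n_b = 0.5 × 1.13 × 1.0 × 64 × 1 × 8 = 289.3 kips.
Design strength φR_n = 0.7 × 289.3 = 202 kips.

202 kips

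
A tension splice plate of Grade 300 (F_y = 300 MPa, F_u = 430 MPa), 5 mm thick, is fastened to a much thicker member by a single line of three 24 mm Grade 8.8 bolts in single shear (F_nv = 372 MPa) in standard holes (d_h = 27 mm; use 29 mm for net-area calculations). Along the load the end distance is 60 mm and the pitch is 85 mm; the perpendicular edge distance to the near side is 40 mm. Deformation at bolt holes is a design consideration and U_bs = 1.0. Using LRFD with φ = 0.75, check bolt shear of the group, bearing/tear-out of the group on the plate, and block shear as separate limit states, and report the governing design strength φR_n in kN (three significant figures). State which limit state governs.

Bolt shear: A_b = π·24²/4 = 452.4 mm²; R_n = 372 × 452.4 × 3 × 1 / 1000 = 504.9 kN → 0.75 × 504.9 = 379 kN.
Bearing: edge l_c = 46.5, r_n = 120 kN; interior l_c = 58, r_n = 123.8 kN; R_n = 120 + 2·123.8 = 367.6 kN → 276 kN.
Block shear: A_gv = 1150, A_nv = 787.5, A_nt = 127.5 mm²; R_n = min(0.6F_uA_nv, 0.6F_yA_gv) + U_bs·F_u·A_nt = 258 kN → 194 kN.
Block shear governs: 194 kN.

194 kN (block shear governs)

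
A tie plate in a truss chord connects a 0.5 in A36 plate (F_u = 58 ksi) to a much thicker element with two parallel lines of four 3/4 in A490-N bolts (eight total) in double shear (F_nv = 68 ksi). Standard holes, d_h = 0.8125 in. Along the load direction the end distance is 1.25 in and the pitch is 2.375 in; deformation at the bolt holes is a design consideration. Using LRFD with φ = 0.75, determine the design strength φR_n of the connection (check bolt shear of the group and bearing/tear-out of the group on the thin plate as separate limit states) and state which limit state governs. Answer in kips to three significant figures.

279 kips (bearing governs)

Bolt shear: A_b = π·0.75²/4 = 0.4418 in²; R_n = 68 × 0.4418 × 8 × 2 = 480.7 kips → 0.75 × 480.7 = 360 kips.
Bearing (1.2 l_c t F_u ≤ 2.4 d t F_u): upper limit = 2.4·0.75·0.5·58 = 52.2 kips.
  Edge l_c = 1.25 − 0.8125/2 = 0.8438 → r_n = 29.36 kips; interior l_c = 2.375 − 0.8125 = 1.562 → r_n = 52.2 kips.
  R_n,bearing = 2·29.36 + 6·52.2 = 371.9 kips → 0.75 × 371.9 = 279 kips.
Bearing governs: 279 kips.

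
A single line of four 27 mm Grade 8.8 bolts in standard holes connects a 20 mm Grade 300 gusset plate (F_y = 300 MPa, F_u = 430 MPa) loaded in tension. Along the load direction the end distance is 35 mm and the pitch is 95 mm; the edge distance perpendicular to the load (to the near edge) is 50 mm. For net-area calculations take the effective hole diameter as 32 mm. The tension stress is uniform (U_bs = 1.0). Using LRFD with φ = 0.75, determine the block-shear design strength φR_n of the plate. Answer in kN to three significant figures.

Shear plane L_v = 35 + 3·95 = 320 mm; A_gv = 320 × 20 = 6400 mm².
A_nv = (320 − 3.5·32) × 20 = 4160 mm².
A_nt = (50 − 0.5·32) × 20 = 680 mm².
0.6 F_u A_nv = 1073 kN; 0.6 F_y A_gv = 1152 kN → shear rupture governs the shear term.
R_n = 1073 + 1.0 × 430 × 680 / 1000 = 1366 kN.
Design strength φR_n = 0.75 × 1366 = 1020 kN.

1020 kN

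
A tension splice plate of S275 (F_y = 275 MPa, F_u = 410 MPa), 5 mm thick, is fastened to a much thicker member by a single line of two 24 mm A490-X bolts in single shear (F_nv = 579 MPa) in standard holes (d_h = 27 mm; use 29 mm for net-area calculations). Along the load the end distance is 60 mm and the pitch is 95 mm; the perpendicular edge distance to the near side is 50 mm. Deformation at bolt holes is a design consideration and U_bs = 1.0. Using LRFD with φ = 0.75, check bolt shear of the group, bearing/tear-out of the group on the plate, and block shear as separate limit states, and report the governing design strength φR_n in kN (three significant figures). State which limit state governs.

Bolt shear: A_b = π·24²/4 = 452.4 mm²; R_n = 579 × 452.4 × 2 × 1 / 1000 = 523.9 kN → 0.75 × 523.9 = 393 kN.
Bearing: edge l_c = 46.5, r_n = 114.4 kN; interior l_c = 68, r_n = 118.1 kN; R_n = 114.4 + 1·118.1 = 232.5 kN → 174 kN.
Block shear: A_gv = 775, A_nv = 557.5, A_nt = 177.5 mm²; R_n = min(0.6F_uA_nv, 0.6F_yA_gv) + U_bs·F_u·A_nt = 200.7 kN → 150 kN.
Block shear governs: 150 kN.

150 kN (block shear governs)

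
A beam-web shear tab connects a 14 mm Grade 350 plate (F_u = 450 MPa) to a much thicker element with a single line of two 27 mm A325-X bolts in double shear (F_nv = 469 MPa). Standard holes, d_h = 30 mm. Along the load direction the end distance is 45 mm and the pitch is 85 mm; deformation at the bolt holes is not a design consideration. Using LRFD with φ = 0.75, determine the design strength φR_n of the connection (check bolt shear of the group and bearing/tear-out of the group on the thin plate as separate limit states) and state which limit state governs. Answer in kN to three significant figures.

595 kN (bearing governs)

Bolt shear: A_b = π·27²/4 = 572.6 mm²; R_n = 469 × 572.6 × 2 × 2 / 1000 = 1074 kN → 0.75 × 1074 = 806 kN.
Bearing (1.5 l_c t F_u ≤ 3.0 d t F_u): upper limit = 3.0·27·14·450 / 1000 = 510.3 kN.
  Edge l_c = 45 − 30/2 = 30 → r_n = 283.5 kN; interior l_c = 85 − 30 = 55 → r_n = 510.3 kN.
  R_n,bearing = 1·283.5 + 1·510.3 = 793.8 kN → 0.75 × 793.8 = 595 kN.
Bearing governs: 595 kN.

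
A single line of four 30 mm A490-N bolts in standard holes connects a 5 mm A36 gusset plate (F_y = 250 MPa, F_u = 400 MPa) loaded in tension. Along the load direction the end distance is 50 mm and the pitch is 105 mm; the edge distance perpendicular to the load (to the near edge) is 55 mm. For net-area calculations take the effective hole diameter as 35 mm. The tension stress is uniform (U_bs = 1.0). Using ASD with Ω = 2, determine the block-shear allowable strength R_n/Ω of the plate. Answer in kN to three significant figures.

Shear plane L_v = 50 + 3·105 = 365 mm; A_gv = 365 × 5 = 1825 mm².
A_nv = (365 − 3.5·35) × 5 = 1212 mm².
A_nt = (55 − 0.5·35) × 5 = 187.5 mm².
0.6 F_u A_nv = 291 kN; 0.6 F_y A_gv = 273.8 kN → shear yielding governs the shear term.
R_n = 273.8 + 1.0 × 400 × 187.5 / 1000 = 348.8 kN.
Allowable strength R_n/Ω = 348.8 / 2 = 174 kN.

174 kN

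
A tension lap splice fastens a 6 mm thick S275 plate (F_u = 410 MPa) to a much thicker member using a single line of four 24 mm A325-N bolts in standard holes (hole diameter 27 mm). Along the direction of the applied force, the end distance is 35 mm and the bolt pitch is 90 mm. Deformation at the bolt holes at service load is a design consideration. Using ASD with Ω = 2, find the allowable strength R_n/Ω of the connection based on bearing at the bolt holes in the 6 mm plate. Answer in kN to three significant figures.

244 kN

Per bolt r_n = 1.2 l_c t F_u ≤ 2.4 d t F_u; upper limit = 2.4 × 24 × 6 × 410 / 1000 = 141.7 kN.
Edge bolt: l_c = 35 − 27/2 = 21.5 mm → 1.2 × 21.5 × 6 × 410 / 1000 = 63.47 → r_n = 63.47 kN.
Interior bolts: l_c = 90 − 27 = 63 mm → 1.2 × 63 × 6 × 410 / 1000 = 186 → r_n = 141.7 kN.
R_n = 1 × 63.47 + 3 × 141.7 = 488.6 kN.
Allowable strength R_n/Ω = 488.6 / 2 = 244 kN.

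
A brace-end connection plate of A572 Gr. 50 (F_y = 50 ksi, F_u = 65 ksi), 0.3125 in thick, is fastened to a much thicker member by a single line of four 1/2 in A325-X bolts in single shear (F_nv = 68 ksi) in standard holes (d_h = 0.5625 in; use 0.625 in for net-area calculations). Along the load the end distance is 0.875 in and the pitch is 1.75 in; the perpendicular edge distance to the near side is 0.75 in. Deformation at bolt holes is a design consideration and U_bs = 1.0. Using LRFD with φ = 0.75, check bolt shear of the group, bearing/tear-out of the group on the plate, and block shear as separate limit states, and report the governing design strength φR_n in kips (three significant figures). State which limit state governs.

40.1 kips (bolt shear governs)

Bolt shear: A_b = π·0.5²/4 = 0.1963 in²; R_n = 68 × 0.1963 × 4 × 1 = 53.41 kips → 0.75 × 53.41 = 40.1 kips.
Bearing: edge l_c = 0.5938, r_n = 14.47 kips; interior l_c = 1.188, r_n = 24.38 kips; R_n = 14.47 + 3·24.38 = 87.6 kips → 65.7 kips.
Block shear: A_gv = 1.914, A_nv = 1.23, A_nt = 0.1367 in²; R_n = min(0.6F_uA_nv, 0.6F_yA_gv) + U_bs·F_u·A_nt = 56.88 kips → 42.7 kips.
Bolt shear governs: 40.1 kips.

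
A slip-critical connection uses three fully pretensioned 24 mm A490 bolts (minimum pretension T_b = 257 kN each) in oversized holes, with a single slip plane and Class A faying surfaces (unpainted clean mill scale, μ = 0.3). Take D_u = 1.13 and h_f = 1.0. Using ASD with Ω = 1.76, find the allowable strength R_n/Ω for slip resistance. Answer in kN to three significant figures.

R_n = μ · D_u · h_f · T_b · n_s · n_b = 0.3 × 1.13 × 1.0 × 257 × 1 × 3 = 261.4 kN.
Allowable strength R_n/Ω = 261.4 / 1.76 = 149 kN.

149 kN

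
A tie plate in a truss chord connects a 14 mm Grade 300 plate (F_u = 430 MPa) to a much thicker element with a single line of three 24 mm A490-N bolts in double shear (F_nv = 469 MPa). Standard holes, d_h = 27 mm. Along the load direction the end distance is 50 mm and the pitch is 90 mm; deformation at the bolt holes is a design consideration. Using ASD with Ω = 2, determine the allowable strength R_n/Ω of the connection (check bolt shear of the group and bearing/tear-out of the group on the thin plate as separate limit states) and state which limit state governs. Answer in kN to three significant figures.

Bolt shear: A_b = π·24²/4 = 452.4 mm²; R_n = 469 × 452.4 × 3 × 2 / 1000 = 1273 kN → 1273 / 2 = 637 kN.
Bearing (1.2 l_c t F_u ≤ 2.4 d t F_u): upper limit = 2.4·24·14·430 / 1000 = 346.8 kN.
  Edge l_c = 50 − 27/2 = 36.5 → r_n = 263.7 kN; interior l_c = 90 − 27 = 63 → r_n = 346.8 kN.
  R_n,bearing = 1·263.7 + 2·346.8 = 957.2 kN → 957.2 / 2 = 479 kN.
Bearing governs: 479 kN.

479 kN (bearing governs)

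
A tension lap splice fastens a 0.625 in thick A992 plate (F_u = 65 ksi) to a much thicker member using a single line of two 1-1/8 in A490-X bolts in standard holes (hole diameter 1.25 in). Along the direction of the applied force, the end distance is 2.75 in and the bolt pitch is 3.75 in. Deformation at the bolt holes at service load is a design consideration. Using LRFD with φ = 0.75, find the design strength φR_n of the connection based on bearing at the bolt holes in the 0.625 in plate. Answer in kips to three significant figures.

Per bolt r_n = 1.2 l_c t F_u ≤ 2.4 d t F_u; upper limit = 2.4 × 1.125 × 0.625 × 65 = 109.7 kips.
Edge bolt: l_c = 2.75 − 1.25/2 = 2.125 in → 1.2 × 2.125 × 0.625 × 65 = 103.6 → r_n = 103.6 kips.
Interior bolts: l_c = 3.75 − 1.25 = 2.5 in → 1.2 × 2.5 × 0.625 × 65 = 121.9 → r_n = 109.7 kips.
R_n = 1 × 103.6 + 1 × 109.7 = 213.3 kips.
Design strength φR_n = 0.75 × 213.3 = 160 kips.

160 kips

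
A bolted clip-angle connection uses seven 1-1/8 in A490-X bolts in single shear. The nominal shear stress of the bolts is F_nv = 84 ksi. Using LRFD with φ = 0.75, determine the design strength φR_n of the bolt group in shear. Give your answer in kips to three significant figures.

A_b = π × 1.125² / 4 = 0.994 in².
R_n = F_nv · A_b · n · n_s = 84 × 0.994 × 7 × 1 = 584.5 kips.
Design strength φR_n = 0.75 × 584.5 = 438 kips.

438 kips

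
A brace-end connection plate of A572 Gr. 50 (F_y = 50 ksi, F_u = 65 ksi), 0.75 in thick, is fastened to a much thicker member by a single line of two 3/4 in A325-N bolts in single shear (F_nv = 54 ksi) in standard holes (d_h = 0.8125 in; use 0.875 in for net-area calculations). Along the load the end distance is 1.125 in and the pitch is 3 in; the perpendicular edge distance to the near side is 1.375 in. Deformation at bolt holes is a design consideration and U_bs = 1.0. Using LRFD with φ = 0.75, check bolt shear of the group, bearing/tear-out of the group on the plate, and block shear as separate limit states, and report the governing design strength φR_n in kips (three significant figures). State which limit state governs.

Bolt shear: A_b = π·0.75²/4 = 0.4418 in²; R_n = 54 × 0.4418 × 2 × 1 = 47.71 kips → 0.75 × 47.71 = 35.8 kips.
Bearing: edge l_c = 0.7188, r_n = 42.05 kips; interior l_c = 2.188, r_n = 87.75 kips; R_n = 42.05 + 1·87.75 = 129.8 kips → 97.3 kips.
Block shear: A_gv = 3.094, A_nv = 2.109, A_nt = 0.7031 in²; R_n = min(0.6F_uA_nv, 0.6F_yA_gv) + U_bs·F_u·A_nt = 128 kips → 96 kips.
Bolt shear governs: 35.8 kips.

35.8 kips (bolt shear governs)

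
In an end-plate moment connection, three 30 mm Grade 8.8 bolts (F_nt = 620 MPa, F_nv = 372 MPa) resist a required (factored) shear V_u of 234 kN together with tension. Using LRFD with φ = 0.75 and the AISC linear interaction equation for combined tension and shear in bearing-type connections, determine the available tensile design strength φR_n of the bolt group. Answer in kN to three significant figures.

A_b = π·30²/4 = 706.9 mm²; f_rv = 234 × 1000 / (3 × 706.9) = 110.3 MPa.
F'_nt = 1.3 F_nt − (F_nt / φF_nv) f_rv = 1.3·620 − (620/(0.75·372))·110.3 = 560.8 MPa, capped at F_nt → F'_nt = 560.8 MPa.
R_n = F'_nt · A_b · n = 560.8 × 706.9 × 3 / 1000 = 1189 kN.
Design strength φR_n = 0.75 × 1189 = 892 kN.

892 kN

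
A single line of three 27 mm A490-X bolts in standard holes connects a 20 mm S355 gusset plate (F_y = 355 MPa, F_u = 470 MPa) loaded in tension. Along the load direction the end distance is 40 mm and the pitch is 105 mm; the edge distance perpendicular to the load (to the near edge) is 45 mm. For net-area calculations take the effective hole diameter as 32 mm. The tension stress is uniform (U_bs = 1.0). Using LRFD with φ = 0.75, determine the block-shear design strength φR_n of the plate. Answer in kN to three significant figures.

Shear plane L_v = 40 + 2·105 = 250 mm; A_gv = 250 × 20 = 5000 mm².
A_nv = (250 − 2.5·32) × 20 = 3400 mm².
A_nt = (45 − 0.5·32) × 20 = 580 mm².
0.6 F_u A_nv = 958.8 kN; 0.6 F_y A_gv = 1065 kN → shear rupture governs the shear term.
R_n = 958.8 + 1.0 × 470 × 580 / 1000 = 1231 kN.
Design strength φR_n = 0.75 × 1231 = 924 kN.

924 kN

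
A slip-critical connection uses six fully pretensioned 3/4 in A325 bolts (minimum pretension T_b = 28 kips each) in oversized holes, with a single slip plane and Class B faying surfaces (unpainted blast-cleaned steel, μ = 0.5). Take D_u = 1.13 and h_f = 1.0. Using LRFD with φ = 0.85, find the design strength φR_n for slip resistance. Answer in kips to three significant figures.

R_n = μ · D_u · h_f · T_b · n_s · n_b = 0.5 × 1.13 × 1.0 × 28 × 1 × 6 = 94.92 kips.
Design strength φR_n = 0.85 × 94.92 = 80.7 kips.

80.7 kips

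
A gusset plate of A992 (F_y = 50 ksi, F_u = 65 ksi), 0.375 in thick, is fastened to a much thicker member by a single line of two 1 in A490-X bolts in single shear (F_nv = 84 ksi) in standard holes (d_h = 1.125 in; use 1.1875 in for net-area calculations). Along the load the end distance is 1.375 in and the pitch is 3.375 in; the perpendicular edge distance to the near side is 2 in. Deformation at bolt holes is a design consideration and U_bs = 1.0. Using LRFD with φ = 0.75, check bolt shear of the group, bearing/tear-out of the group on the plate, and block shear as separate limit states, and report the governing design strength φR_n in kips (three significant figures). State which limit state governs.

58.3 kips (block shear governs)

Bolt shear: A_b = π·1²/4 = 0.7854 in²; R_n = 84 × 0.7854 × 2 × 1 = 131.9 kips → 0.75 × 131.9 = 99 kips.
Bearing: edge l_c = 0.8125, r_n = 23.77 kips; interior l_c = 2.25, r_n = 58.5 kips; R_n = 23.77 + 1·58.5 = 82.27 kips → 61.7 kips.
Block shear: A_gv = 1.781, A_nv = 1.113, A_nt = 0.5273 in²; R_n = min(0.6F_uA_nv, 0.6F_yA_gv) + U_bs·F_u·A_nt = 77.7 kips → 58.3 kips.
Block shear governs: 58.3 kips.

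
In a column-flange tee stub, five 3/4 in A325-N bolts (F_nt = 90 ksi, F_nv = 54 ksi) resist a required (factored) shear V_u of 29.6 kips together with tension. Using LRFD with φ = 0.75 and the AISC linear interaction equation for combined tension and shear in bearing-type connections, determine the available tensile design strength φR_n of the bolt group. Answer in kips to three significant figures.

145 kips

A_b = π·0.75²/4 = 0.4418 in²; f_rv = 29.6 / (5 × 0.4418) = 13.4 ksi.
F'_nt = 1.3 F_nt − (F_nt / φF_nv) f_rv = 1.3·90 − (90/(0.75·54))·13.4 = 87.22 ksi, capped at F_nt → F'_nt = 87.22 ksi.
R_n = F'_nt · A_b · n = 87.22 × 0.4418 × 5 = 192.7 kips.
Design strength φR_n = 0.75 × 192.7 = 145 kips.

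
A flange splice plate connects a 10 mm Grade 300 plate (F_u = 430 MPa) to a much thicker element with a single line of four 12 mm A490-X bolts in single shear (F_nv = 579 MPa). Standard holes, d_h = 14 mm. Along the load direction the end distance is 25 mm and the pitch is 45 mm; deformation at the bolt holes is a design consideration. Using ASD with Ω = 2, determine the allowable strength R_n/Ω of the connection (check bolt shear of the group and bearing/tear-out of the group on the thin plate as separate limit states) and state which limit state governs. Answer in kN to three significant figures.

Bolt shear: A_b = π·12²/4 = 113.1 mm²; R_n = 579 × 113.1 × 4 × 1 / 1000 = 261.9 kN → 261.9 / 2 = 131 kN.
Bearing (1.2 l_c t F_u ≤ 2.4 d t F_u): upper limit = 2.4·12·10·430 / 1000 = 123.8 kN.
  Edge l_c = 25 − 14/2 = 18 → r_n = 92.88 kN; interior l_c = 45 − 14 = 31 → r_n = 123.8 kN.
  R_n,bearing = 1·92.88 + 3·123.8 = 464.4 kN → 464.4 / 2 = 232 kN.
Bolt shear governs: 131 kN.

131 kN (bolt shear governs)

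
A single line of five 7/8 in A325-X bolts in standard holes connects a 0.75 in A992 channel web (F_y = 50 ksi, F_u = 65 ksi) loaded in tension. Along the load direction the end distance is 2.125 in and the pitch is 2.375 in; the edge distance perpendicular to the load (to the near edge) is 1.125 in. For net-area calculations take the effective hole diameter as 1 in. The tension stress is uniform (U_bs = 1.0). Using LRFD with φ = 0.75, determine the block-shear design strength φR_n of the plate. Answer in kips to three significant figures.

179 kips

Shear plane L_v = 2.125 + 4·2.375 = 11.62 in; A_gv = 11.62 × 0.75 = 8.719 in².
A_nv = (11.62 − 4.5·1) × 0.75 = 5.344 in².
A_nt = (1.125 − 0.5·1) × 0.75 = 0.4688 in².
0.6 F_u A_nv = 208.4 kips; 0.6 F_y A_gv = 261.6 kips → shear rupture governs the shear term.
R_n = 208.4 + 1.0 × 65 × 0.4688 = 238.9 kips.
Design strength φR_n = 0.75 × 238.9 = 179 kips.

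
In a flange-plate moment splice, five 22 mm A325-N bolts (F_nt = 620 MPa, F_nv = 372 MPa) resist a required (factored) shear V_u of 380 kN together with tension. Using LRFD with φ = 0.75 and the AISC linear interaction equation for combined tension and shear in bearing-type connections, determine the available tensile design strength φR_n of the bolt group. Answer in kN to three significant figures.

A_b = π·22²/4 = 380.1 mm²; f_rv = 380 × 1000 / (5 × 380.1) = 199.9 MPa.
F'_nt = 1.3 F_nt − (F_nt / φF_nv) f_rv = 1.3·620 − (620/(0.75·372))·199.9 = 361.7 MPa, capped at F_nt → F'_nt = 361.7 MPa.
R_n = F'_nt · A_b · n = 361.7 × 380.1 × 5 / 1000 = 687.5 kN.
Design strength φR_n = 0.75 × 687.5 = 516 kN.

516 kN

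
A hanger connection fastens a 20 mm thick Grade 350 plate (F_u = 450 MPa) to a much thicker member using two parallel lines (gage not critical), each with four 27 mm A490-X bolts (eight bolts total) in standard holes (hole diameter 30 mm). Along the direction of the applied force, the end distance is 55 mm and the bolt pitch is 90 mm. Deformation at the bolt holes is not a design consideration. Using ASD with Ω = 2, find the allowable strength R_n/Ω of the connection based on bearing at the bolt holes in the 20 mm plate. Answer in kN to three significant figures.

Per bolt r_n = 1.5 l_c t F_u ≤ 3.0 d t F_u; upper limit = 3.0 × 27 × 20 × 450 / 1000 = 729 kN.
Edge bolt: l_c = 55 − 30/2 = 40 mm → 1.5 × 40 × 20 × 450 / 1000 = 540 → r_n = 540 kN.
Interior bolts: l_c = 90 − 30 = 60 mm → 1.5 × 60 × 20 × 450 / 1000 = 810 → r_n = 729 kN.
R_n = 2 × 540 + 6 × 729 = 5454 kN.
Allowable strength R_n/Ω = 5454 / 2 = 2730 kN.

2730 kN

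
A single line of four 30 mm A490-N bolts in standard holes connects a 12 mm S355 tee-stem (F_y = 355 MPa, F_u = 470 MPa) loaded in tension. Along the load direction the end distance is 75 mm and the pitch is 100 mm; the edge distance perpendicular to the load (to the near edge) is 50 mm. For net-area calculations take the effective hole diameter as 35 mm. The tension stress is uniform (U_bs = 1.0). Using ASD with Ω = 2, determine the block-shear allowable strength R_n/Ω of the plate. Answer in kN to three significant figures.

Shear plane L_v = 75 + 3·100 = 375 mm; A_gv = 375 × 12 = 4500 mm².
A_nv = (375 − 3.5·35) × 12 = 3030 mm².
A_nt = (50 − 0.5·35) × 12 = 390 mm².
0.6 F_u A_nv = 854.5 kN; 0.6 F_y A_gv = 958.5 kN → shear rupture governs the shear term.
R_n = 854.5 + 1.0 × 470 × 390 / 1000 = 1038 kN.
Allowable strength R_n/Ω = 1038 / 2 = 519 kN.

519 kN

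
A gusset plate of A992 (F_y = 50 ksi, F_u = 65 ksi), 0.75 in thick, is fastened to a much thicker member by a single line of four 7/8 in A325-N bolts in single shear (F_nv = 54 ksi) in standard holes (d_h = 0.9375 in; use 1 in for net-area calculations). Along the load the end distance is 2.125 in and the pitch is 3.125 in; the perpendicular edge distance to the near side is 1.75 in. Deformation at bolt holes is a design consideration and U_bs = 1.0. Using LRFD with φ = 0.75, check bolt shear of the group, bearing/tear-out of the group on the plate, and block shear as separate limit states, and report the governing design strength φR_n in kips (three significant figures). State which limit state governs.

97.4 kips (bolt shear governs)

Bolt shear: A_b = π·0.875²/4 = 0.6013 in²; R_n = 54 × 0.6013 × 4 × 1 = 129.9 kips → 0.75 × 129.9 = 97.4 kips.
Bearing: edge l_c = 1.656, r_n = 96.89 kips; interior l_c = 2.188, r_n = 102.4 kips; R_n = 96.89 + 3·102.4 = 404 kips → 303 kips.
Block shear: A_gv = 8.625, A_nv = 6, A_nt = 0.9375 in²; R_n = min(0.6F_uA_nv, 0.6F_yA_gv) + U_bs·F_u·A_nt = 294.9 kips → 221 kips.
Bolt shear governs: 97.4 kips.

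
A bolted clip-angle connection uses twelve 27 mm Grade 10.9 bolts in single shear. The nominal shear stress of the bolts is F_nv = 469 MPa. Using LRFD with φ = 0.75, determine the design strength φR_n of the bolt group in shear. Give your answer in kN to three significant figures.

2420 kN

A_b = π × 27² / 4 = 572.6 mm².
R_n = F_nv · A_b · n · n_s = 469 × 572.6 × 12 × 1 / 1000 = 3222 kN.
Design strength φR_n = 0.75 × 3222 = 2420 kN.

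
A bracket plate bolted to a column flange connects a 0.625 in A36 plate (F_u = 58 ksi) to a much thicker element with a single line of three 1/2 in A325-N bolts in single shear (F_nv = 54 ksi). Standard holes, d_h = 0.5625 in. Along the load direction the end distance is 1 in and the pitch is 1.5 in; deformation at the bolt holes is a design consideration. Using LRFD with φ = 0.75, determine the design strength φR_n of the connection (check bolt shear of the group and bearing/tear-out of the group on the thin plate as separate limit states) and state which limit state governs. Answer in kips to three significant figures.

23.9 kips (bolt shear governs)

Bolt shear: A_b = π·0.5²/4 = 0.1963 in²; R_n = 54 × 0.1963 × 3 × 1 = 31.81 kips → 0.75 × 31.81 = 23.9 kips.
Bearing (1.2 l_c t F_u ≤ 2.4 d t F_u): upper limit = 2.4·0.5·0.625·58 = 43.5 kips.
  Edge l_c = 1 − 0.5625/2 = 0.7188 → r_n = 31.27 kips; interior l_c = 1.5 − 0.5625 = 0.9375 → r_n = 40.78 kips.
  R_n,bearing = 1·31.27 + 2·40.78 = 112.8 kips → 0.75 × 112.8 = 84.6 kips.
Bolt shear governs: 23.9 kips.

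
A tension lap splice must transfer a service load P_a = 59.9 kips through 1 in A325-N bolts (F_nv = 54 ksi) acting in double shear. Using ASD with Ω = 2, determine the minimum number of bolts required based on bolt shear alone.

2 bolts

A_b = π·1²/4 = 0.7854 in².
Per-bolt allowable strength R_n/Ω = 54 × 0.7854 × 2 / 2 = 42.41 kips.
n ≥ 59.9 / 42.41 = 1.412 → use 2 bolts.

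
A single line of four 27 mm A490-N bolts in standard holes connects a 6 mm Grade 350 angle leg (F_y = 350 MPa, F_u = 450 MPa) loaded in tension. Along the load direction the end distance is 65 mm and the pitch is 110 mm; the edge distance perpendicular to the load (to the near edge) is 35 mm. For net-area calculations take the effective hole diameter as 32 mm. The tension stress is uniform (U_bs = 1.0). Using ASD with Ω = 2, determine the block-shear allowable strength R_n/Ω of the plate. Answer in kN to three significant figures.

Shear plane L_v = 65 + 3·110 = 395 mm; A_gv = 395 × 6 = 2370 mm².
A_nv = (395 − 3.5·32) × 6 = 1698 mm².
A_nt = (35 − 0.5·32) × 6 = 114 mm².
0.6 F_u A_nv = 458.5 kN; 0.6 F_y A_gv = 497.7 kN → shear rupture governs the shear term.
R_n = 458.5 + 1.0 × 450 × 114 / 1000 = 509.8 kN.
Allowable strength R_n/Ω = 509.8 / 2 = 255 kN.

255 kN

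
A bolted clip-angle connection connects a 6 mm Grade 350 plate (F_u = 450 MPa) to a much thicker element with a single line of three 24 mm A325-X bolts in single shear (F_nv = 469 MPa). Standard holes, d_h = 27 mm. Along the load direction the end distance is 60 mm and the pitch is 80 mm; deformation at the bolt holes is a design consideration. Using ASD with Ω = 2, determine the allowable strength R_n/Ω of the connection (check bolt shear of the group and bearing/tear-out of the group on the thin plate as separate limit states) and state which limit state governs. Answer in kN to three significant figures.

Bolt shear: A_b = π·24²/4 = 452.4 mm²; R_n = 469 × 452.4 × 3 × 1 / 1000 = 636.5 kN → 636.5 / 2 = 318 kN.
Bearing (1.2 l_c t F_u ≤ 2.4 d t F_u): upper limit = 2.4·24·6·450 / 1000 = 155.5 kN.
  Edge l_c = 60 − 27/2 = 46.5 → r_n = 150.7 kN; interior l_c = 80 − 27 = 53 → r_n = 155.5 kN.
  R_n,bearing = 1·150.7 + 2·155.5 = 461.7 kN → 461.7 / 2 = 231 kN.
Bearing governs: 231 kN.

231 kN (bearing governs)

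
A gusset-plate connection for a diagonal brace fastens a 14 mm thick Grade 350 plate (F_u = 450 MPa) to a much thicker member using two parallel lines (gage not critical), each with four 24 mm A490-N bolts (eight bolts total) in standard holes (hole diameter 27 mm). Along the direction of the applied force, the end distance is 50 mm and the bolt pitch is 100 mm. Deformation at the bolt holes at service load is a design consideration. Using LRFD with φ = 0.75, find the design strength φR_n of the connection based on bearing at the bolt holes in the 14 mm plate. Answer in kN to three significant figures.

2050 kN

Per bolt r_n = 1.2 l_c t F_u ≤ 2.4 d t F_u; upper limit = 2.4 × 24 × 14 × 450 / 1000 = 362.9 kN.
Edge bolt: l_c = 50 − 27/2 = 36.5 mm → 1.2 × 36.5 × 14 × 450 / 1000 = 275.9 → r_n = 275.9 kN.
Interior bolts: l_c = 100 − 27 = 73 mm → 1.2 × 73 × 14 × 450 / 1000 = 551.9 → r_n = 362.9 kN.
R_n = 2 × 275.9 + 6 × 362.9 = 2729 kN.
Design strength φR_n = 0.75 × 2729 = 2050 kN.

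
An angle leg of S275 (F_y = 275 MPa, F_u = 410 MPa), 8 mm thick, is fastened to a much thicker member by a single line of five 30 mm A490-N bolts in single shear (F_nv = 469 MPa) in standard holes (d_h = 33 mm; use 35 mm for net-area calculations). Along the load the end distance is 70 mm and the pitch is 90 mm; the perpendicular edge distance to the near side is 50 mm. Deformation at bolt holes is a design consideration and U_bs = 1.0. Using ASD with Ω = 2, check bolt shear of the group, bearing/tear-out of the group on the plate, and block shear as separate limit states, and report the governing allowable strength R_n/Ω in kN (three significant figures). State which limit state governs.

Bolt shear: A_b = π·30²/4 = 706.9 mm²; R_n = 469 × 706.9 × 5 × 1 / 1000 = 1658 kN → 1658 / 2 = 829 kN.
Bearing: edge l_c = 53.5, r_n = 210.6 kN; interior l_c = 57, r_n = 224.4 kN; R_n = 210.6 + 4·224.4 = 1108 kN → 554 kN.
Block shear: A_gv = 3440, A_nv = 2180, A_nt = 260 mm²; R_n = min(0.6F_uA_nv, 0.6F_yA_gv) + U_bs·F_u·A_nt = 642.9 kN → 321 kN.
Block shear governs: 321 kN.

321 kN (block shear governs)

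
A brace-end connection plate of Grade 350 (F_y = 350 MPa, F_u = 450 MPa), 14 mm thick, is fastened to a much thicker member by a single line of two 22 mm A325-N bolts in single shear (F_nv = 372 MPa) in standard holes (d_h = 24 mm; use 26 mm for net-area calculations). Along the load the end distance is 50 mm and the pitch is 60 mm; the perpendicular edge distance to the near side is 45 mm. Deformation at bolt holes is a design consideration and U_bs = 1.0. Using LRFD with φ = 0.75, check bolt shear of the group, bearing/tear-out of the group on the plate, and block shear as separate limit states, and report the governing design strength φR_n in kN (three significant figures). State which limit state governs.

212 kN (bolt shear governs)

Bolt shear: A_b = π·22²/4 = 380.1 mm²; R_n = 372 × 380.1 × 2 × 1 / 1000 = 282.8 kN → 0.75 × 282.8 = 212 kN.
Bearing: edge l_c = 38, r_n = 287.3 kN; interior l_c = 36, r_n = 272.2 kN; R_n = 287.3 + 1·272.2 = 559.4 kN → 420 kN.
Block shear: A_gv = 1540, A_nv = 994, A_nt = 448 mm²; R_n = min(0.6F_uA_nv, 0.6F_yA_gv) + U_bs·F_u·A_nt = 470 kN → 352 kN.
Bolt shear governs: 212 kN.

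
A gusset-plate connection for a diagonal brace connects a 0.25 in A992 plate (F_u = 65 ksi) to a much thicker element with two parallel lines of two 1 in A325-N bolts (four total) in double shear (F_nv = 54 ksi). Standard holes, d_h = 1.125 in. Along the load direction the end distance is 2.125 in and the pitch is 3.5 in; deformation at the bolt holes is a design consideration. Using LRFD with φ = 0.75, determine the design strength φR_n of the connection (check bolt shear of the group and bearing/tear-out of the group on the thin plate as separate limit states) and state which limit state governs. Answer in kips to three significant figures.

Bolt shear: A_b = π·1²/4 = 0.7854 in²; R_n = 54 × 0.7854 × 4 × 2 = 339.3 kips → 0.75 × 339.3 = 254 kips.
Bearing (1.2 l_c t F_u ≤ 2.4 d t F_u): upper limit = 2.4·1·0.25·65 = 39 kips.
  Edge l_c = 2.125 − 1.125/2 = 1.562 → r_n = 30.47 kips; interior l_c = 3.5 − 1.125 = 2.375 → r_n = 39 kips.
  R_n,bearing = 2·30.47 + 2·39 = 138.9 kips → 0.75 × 138.9 = 104 kips.
Bearing governs: 104 kips.

104 kips (bearing governs)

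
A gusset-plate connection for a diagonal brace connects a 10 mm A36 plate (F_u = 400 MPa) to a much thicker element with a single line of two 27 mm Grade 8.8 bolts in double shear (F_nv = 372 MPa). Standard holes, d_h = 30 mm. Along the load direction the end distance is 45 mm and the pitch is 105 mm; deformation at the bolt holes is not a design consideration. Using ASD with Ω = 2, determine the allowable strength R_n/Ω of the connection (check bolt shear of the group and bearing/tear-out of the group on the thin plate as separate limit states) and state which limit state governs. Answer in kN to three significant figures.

252 kN (bearing governs)

Bolt shear: A_b = π·27²/4 = 572.6 mm²; R_n = 372 × 572.6 × 2 × 2 / 1000 = 852 kN → 852 / 2 = 426 kN.
Bearing (1.5 l_c t F_u ≤ 3.0 d t F_u): upper limit = 3.0·27·10·400 / 1000 = 324 kN.
  Edge l_c = 45 − 30/2 = 30 → r_n = 180 kN; interior l_c = 105 − 30 = 75 → r_n = 324 kN.
  R_n,bearing = 1·180 + 1·324 = 504 kN → 504 / 2 = 252 kN.
Bearing governs: 252 kN.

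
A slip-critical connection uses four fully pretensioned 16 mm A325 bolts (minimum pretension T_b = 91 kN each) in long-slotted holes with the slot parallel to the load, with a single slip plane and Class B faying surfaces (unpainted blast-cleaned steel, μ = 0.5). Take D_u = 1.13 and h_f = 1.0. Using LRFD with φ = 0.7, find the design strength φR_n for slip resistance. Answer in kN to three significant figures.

144 kN

R_n = μ · D_u · h_f · T_b · n_s · n_b = 0.5 × 1.13 × 1.0 × 91 × 1 × 4 = 205.7 kN.
Design strength φR_n = 0.7 × 205.7 = 144 kN.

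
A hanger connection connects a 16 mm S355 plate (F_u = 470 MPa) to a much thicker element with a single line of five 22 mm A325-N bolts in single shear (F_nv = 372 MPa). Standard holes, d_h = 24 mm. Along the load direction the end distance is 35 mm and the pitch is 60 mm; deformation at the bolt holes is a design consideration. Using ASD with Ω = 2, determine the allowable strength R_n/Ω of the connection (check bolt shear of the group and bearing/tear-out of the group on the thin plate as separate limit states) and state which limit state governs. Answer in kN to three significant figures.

354 kN (bolt shear governs)

Bolt shear: A_b = π·22²/4 = 380.1 mm²; R_n = 372 × 380.1 × 5 × 1 / 1000 = 707 kN → 707 / 2 = 354 kN.
Bearing (1.2 l_c t F_u ≤ 2.4 d t F_u): upper limit = 2.4·22·16·470 / 1000 = 397.1 kN.
  Edge l_c = 35 − 24/2 = 23 → r_n = 207.6 kN; interior l_c = 60 − 24 = 36 → r_n = 324.9 kN.
  R_n,bearing = 1·207.6 + 4·324.9 = 1507 kN → 1507 / 2 = 754 kN.
Bolt shear governs: 354 kN.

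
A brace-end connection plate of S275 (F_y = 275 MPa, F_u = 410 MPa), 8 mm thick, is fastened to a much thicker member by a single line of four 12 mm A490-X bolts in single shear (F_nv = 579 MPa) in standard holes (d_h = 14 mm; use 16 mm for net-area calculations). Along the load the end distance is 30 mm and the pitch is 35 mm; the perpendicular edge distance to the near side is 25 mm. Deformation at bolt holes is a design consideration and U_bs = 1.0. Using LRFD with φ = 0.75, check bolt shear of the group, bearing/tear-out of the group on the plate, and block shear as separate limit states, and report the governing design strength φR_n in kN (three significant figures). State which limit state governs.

158 kN (block shear governs)

Bolt shear: A_b = π·12²/4 = 113.1 mm²; R_n = 579 × 113.1 × 4 × 1 / 1000 = 261.9 kN → 0.75 × 261.9 = 196 kN.
Bearing: edge l_c = 23, r_n = 90.53 kN; interior l_c = 21, r_n = 82.66 kN; R_n = 90.53 + 3·82.66 = 338.5 kN → 254 kN.
Block shear: A_gv = 1080, A_nv = 632, A_nt = 136 mm²; R_n = min(0.6F_uA_nv, 0.6F_yA_gv) + U_bs·F_u·A_nt = 211.2 kN → 158 kN.
Block shear governs: 158 kN.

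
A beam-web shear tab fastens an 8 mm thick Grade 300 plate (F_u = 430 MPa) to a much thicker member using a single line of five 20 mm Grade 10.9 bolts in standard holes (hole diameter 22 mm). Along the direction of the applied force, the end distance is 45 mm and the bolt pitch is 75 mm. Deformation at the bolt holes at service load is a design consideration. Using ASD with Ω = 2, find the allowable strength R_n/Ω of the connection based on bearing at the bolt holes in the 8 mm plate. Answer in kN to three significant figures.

Per bolt r_n = 1.2 l_c t F_u ≤ 2.4 d t F_u; upper limit = 2.4 × 20 × 8 × 430 / 1000 = 165.1 kN.
Edge bolt: l_c = 45 − 22/2 = 34 mm → 1.2 × 34 × 8 × 430 / 1000 = 140.4 → r_n = 140.4 kN.
Interior bolts: l_c = 75 − 22 = 53 mm → 1.2 × 53 × 8 × 430 / 1000 = 218.8 → r_n = 165.1 kN.
R_n = 1 × 140.4 + 4 × 165.1 = 800.8 kN.
Allowable strength R_n/Ω = 800.8 / 2 = 400 kN.

400 kN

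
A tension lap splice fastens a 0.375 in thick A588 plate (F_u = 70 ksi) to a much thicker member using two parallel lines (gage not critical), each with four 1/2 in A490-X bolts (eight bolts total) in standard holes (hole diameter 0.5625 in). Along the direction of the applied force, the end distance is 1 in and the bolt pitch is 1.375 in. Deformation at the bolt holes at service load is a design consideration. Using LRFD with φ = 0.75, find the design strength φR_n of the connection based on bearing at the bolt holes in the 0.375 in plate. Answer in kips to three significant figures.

Per bolt r_n = 1.2 l_c t F_u ≤ 2.4 d t F_u; upper limit = 2.4 × 0.5 × 0.375 × 70 = 31.5 kips.
Edge bolt: l_c = 1 − 0.5625/2 = 0.7188 in → 1.2 × 0.7188 × 0.375 × 70 = 22.64 → r_n = 22.64 kips.
Interior bolts: l_c = 1.375 − 0.5625 = 0.8125 in → 1.2 × 0.8125 × 0.375 × 70 = 25.59 → r_n = 25.59 kips.
R_n = 2 × 22.64 + 6 × 25.59 = 198.8 kips.
Design strength φR_n = 0.75 × 198.8 = 149 kips.

149 kips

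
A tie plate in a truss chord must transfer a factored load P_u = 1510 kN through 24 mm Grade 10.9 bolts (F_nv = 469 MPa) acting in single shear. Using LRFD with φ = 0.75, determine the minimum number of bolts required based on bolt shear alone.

A_b = π·24²/4 = 452.4 mm².
Per-bolt design strength φR_n = 0.75 × 469 × 452.4 × 1 / 1000 = 159.1 kN.
n ≥ 1510 / 159.1 = 9.489 → use 10 bolts.

10 bolts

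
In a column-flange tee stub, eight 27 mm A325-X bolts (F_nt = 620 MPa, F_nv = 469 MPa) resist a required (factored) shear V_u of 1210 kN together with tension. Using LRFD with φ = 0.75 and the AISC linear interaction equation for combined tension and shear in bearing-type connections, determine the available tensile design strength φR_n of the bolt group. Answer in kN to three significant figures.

1170 kN

A_b = π·27²/4 = 572.6 mm²; f_rv = 1210 × 1000 / (8 × 572.6) = 264.2 MPa.
F'_nt = 1.3 F_nt − (F_nt / φF_nv) f_rv = 1.3·620 − (620/(0.75·469))·264.2 = 340.4 MPa, capped at F_nt → F'_nt = 340.4 MPa.
R_n = F'_nt · A_b · n = 340.4 × 572.6 × 8 / 1000 = 1559 kN.
Design strength φR_n = 0.75 × 1559 = 1170 kN.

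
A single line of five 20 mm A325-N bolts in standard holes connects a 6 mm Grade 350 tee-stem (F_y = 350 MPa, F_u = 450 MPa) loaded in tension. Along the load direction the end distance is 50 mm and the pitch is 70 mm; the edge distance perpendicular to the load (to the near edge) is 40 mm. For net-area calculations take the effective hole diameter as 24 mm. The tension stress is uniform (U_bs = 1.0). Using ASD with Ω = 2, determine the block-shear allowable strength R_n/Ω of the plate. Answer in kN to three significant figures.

Shear plane L_v = 50 + 4·70 = 330 mm; A_gv = 330 × 6 = 1980 mm².
A_nv = (330 − 4.5·24) × 6 = 1332 mm².
A_nt = (40 − 0.5·24) × 6 = 168 mm².
0.6 F_u A_nv = 359.6 kN; 0.6 F_y A_gv = 415.8 kN → shear rupture governs the shear term.
R_n = 359.6 + 1.0 × 450 × 168 / 1000 = 435.2 kN.
Allowable strength R_n/Ω = 435.2 / 2 = 218 kN.

218 kN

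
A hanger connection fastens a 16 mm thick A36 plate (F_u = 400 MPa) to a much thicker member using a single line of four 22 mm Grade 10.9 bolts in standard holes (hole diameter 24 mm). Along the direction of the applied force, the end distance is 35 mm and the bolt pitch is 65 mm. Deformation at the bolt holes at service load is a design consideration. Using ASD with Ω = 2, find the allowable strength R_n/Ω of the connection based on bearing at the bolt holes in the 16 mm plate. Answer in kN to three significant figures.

Per bolt r_n = 1.2 l_c t F_u ≤ 2.4 d t F_u; upper limit = 2.4 × 22 × 16 × 400 / 1000 = 337.9 kN.
Edge bolt: l_c = 35 − 24/2 = 23 mm → 1.2 × 23 × 16 × 400 / 1000 = 176.6 → r_n = 176.6 kN.
Interior bolts: l_c = 65 − 24 = 41 mm → 1.2 × 41 × 16 × 400 / 1000 = 314.9 → r_n = 314.9 kN.
R_n = 1 × 176.6 + 3 × 314.9 = 1121 kN.
Allowable strength R_n/Ω = 1121 / 2 = 561 kN.

561 kN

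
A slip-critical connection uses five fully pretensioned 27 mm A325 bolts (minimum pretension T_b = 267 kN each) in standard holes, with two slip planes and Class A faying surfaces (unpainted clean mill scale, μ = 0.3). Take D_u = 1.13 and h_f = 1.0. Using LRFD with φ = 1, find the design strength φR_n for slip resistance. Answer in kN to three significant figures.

R_n = μ · D_u · h_f · T_b · n_s · n_b = 0.3 × 1.13 × 1.0 × 267 × 2 × 5 = 905.1 kN.
Design strength φR_n = 1 × 905.1 = 905 kN.

905 kN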